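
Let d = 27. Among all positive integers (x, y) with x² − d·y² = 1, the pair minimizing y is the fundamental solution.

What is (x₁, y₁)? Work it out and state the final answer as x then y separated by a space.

√27 = [5; 5,10, …], period ℓ=2 (even) → k=1
k=0  a_k=5  p_k/q_k = 5/1
k=1  a_k=5  p_k/q_k = 26/5
→ (26, 5).  Check: 26²=676, 27·5²=675, difference 1.

26 5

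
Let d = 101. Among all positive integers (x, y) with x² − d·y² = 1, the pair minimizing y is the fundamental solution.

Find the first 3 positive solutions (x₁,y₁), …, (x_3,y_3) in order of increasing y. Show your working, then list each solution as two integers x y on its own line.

d=101: √d = [10; 20] (ℓ=1, odd), read p_1/q_1
i=0: a=10 ⇒ p=10, q=1
i=1: a=20 ⇒ p=201, q=20
→ (201, 20).  Check: 201²=40401, 101·20²=40400, difference 1.
(x_2, y_2) = (201·201 + 101·20·20, 201·20 + 20·201) = (80801, 8040)
(x_3, y_3) = (201·80801 + 101·20·8040, 201·8040 + 20·80801) = (32481801, 3232060)

201 20
80801 8040
32481801 3232060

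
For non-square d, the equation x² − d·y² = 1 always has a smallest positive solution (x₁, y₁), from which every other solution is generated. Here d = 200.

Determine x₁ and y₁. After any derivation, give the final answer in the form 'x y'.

99 7

√200 → a₀=14, period (7,28); ℓ=2 even so k=1
a_0=14:  p_0=14·1+0=14,  q_0=14·0+1=1
a_1=7:  p_1=7·14+1=99,  q_1=7·1+0=7
(x₁, y₁) = (99, 7);  99² − 200·7² = 1 ✓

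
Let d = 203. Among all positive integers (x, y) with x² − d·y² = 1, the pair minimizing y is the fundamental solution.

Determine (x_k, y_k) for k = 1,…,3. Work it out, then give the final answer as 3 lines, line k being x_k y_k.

[14; 4,28] for √203; ℓ=2 ⇒ convergent index 1
k=0  a_k=14  p_k/q_k = 14/1
k=1  a_k=4  p_k/q_k = 57/4
→ (57, 4).  Check: 57²=3249, 203·4²=3248, difference 1.
k=2:  x_2 = 57·57+203·4·4 = 6497,  y_2 = 57·4+4·57 = 456
k=3:  x_3 = 57·6497+203·4·456 = 740601,  y_3 = 57·456+4·6497 = 51980

57 4
6497 456
740601 51980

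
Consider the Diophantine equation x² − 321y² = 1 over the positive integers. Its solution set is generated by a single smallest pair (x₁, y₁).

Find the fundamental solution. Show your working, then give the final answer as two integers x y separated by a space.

215 12

√321 = [17; 1,10,1,34, …], period ℓ=4 (even) → k=3
k=0  a_k=17  p_k/q_k = 17/1
…
k=2  a_k=10  p_k/q_k = 197/11
k=3  a_k=1  p_k/q_k = 215/12
(x₁, y₁) = (215, 12);  215² − 321·12² = 1 ✓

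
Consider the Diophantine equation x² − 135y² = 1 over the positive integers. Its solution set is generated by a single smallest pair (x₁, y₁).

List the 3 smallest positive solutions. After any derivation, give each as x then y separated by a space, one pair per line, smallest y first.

[11; 1,1,1,1,1,1,1,22] for √135; ℓ=8 ⇒ convergent index 7
k=0  a_k=11  p_k/q_k = 11/1
k=1  a_k=1  p_k/q_k = 12/1
k=2  a_k=1  p_k/q_k = 23/2
k=3  a_k=1  p_k/q_k = 35/3
…
k=5  a_k=1  p_k/q_k = 93/8
k=6  a_k=1  p_k/q_k = 151/13
k=7  a_k=1  p_k/q_k = 244/21
(x₁, y₁) = (244, 21);  244² − 135·21² = 1 ✓
(x_2, y_2) = (244·244 + 135·21·21, 244·21 + 21·244) = (119071, 10248)
(x_3, y_3) = (244·119071 + 135·21·10248, 244·10248 + 21·119071) = (58106404, 5001003)

244 21
119071 10248
58106404 5001003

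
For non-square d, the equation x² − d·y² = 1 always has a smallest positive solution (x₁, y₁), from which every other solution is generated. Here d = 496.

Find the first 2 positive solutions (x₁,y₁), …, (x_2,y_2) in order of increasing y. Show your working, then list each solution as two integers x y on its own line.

4620799 207480
42703566796801 1917446753040

d=496: √d = [22; 3,1,2,4,1,…,1,3,44] (ℓ=16, even), read p_15/q_15
k=0  a_k=22  p_k/q_k = 22/1
k=1  a_k=3  p_k/q_k = 67/3
k=2  a_k=1  p_k/q_k = 89/4
k=3  a_k=2  p_k/q_k = 245/11
k=4  a_k=4  p_k/q_k = 1069/48
…
k=6  a_k=1  p_k/q_k = 2383/107
k=7  a_k=2  p_k/q_k = 6080/273
…
k=9  a_k=2  p_k/q_k = 35166/1579
…
k=13  a_k=2  p_k/q_k = 863293/38763
k=14  a_k=1  p_k/q_k = 1252502/56239
k=15  a_k=3  p_k/q_k = 4620799/207480
fundamental: x₁=4620799, y₁=207480  (since 21351783398401 − 496·43047950400 = 1)
(x_2, y_2) = (4620799·4620799 + 496·207480·207480, 4620799·207480 + 207480·4620799) = (42703566796801, 1917446753040)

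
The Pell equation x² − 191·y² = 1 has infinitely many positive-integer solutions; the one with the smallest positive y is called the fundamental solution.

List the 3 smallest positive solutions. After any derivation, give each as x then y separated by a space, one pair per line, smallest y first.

d=191: √d = [13; 1,4,1,1,3,…,4,1,26] (ℓ=16, even), read p_15/q_15
a_0=13:  p_0=13·1+0=13,  q_0=13·0+1=1
a_1=1:  p_1=1·13+1=14,  q_1=1·1+0=1
a_2=4:  p_2=4·14+13=69,  q_2=4·1+1=5
…
a_4=1:  p_4=1·83+69=152,  q_4=1·6+5=11
a_5=3:  p_5=3·152+83=539,  q_5=3·11+6=39
a_6=2:  p_6=2·539+152=1230,  q_6=2·39+11=89
…
a_8=13:  p_8=13·2999+1230=40217,  q_8=13·217+89=2910
a_9=2:  p_9=2·40217+2999=83433,  q_9=2·2910+217=6037
a_10=2:  p_10=2·83433+40217=207083,  q_10=2·6037+2910=14984
a_11=3:  p_11=3·207083+83433=704682,  q_11=3·14984+6037=50989
…
a_13=1:  p_13=1·911765+704682=1616447,  q_13=1·65973+50989=116962
a_14=4:  p_14=4·1616447+911765=7377553,  q_14=4·116962+65973=533821
a_15=1:  p_15=1·7377553+1616447=8994000,  q_15=1·533821+116962=650783
fundamental: x₁=8994000, y₁=650783  (since 80892036000000 − 191·423518513089 = 1)
k=2:  x_2 = 8994000·8994000+191·650783·650783 = 161784071999999,  y_2 = 8994000·650783+650783·8994000 = 11706284604000
k=3:  x_3 = 8994000·161784071999999+191·650783·11706284604000 = 2910171887135973018000,  y_3 = 8994000·11706284604000+650783·161784071999999 = 210572647456751349217

8994000 650783
161784071999999 11706284604000
2910171887135973018000 210572647456751349217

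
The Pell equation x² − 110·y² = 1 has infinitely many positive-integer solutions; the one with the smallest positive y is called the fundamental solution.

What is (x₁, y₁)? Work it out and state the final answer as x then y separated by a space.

d=110: √d = [10; 2,20] (ℓ=2, even), read p_1/q_1
i=0: a=10 ⇒ p=10, q=1
i=1: a=2 ⇒ p=21, q=2
(x₁, y₁) = (21, 2);  21² − 110·2² = 1 ✓

21 2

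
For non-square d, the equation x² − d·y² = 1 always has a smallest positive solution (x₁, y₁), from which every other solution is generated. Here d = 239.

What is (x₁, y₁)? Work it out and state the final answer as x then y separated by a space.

√239 → a₀=15, period (2,5,1,2,4,15,4,2,1,5,2,30); ℓ=12 even so k=11
a_0=15:  p_0=15·1+0=15,  q_0=15·0+1=1
a_1=2:  p_1=2·15+1=31,  q_1=2·1+0=2
…
a_4=2:  p_4=2·201+170=572,  q_4=2·13+11=37
…
a_6=15:  p_6=15·2489+572=37907,  q_6=15·161+37=2452
…
a_8=2:  p_8=2·154117+37907=346141,  q_8=2·9969+2452=22390
a_9=1:  p_9=1·346141+154117=500258,  q_9=1·22390+9969=32359
a_10=5:  p_10=5·500258+346141=2847431,  q_10=5·32359+22390=184185
a_11=2:  p_11=2·2847431+500258=6195120,  q_11=2·184185+32359=400729
fundamental: x₁=6195120, y₁=400729  (since 38379511814400 − 239·160583731441 = 1)

6195120 400729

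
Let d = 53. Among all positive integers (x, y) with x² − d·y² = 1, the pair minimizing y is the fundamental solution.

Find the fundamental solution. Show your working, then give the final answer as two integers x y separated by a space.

66249 9100

d=53: √d = [7; 3,1,1,3,14] (ℓ=5, odd), read p_9/q_9
step 0: (7, 1)  from 7·(1,0) + (0,1)
…
step 3: (51, 7)  from 1·(29,4) + (22,3)
step 4: (182, 25)  from 3·(51,7) + (29,4)
step 5: (2599, 357)  from 14·(182,25) + (51,7)
…
step 7: (10578, 1453)  from 1·(7979,1096) + (2599,357)
step 8: (18557, 2549)  from 1·(10578,1453) + (7979,1096)
step 9: (66249, 9100)  from 3·(18557,2549) + (10578,1453)
→ (66249, 9100).  Check: 66249²=4388930001, 53·9100²=4388930000, difference 1.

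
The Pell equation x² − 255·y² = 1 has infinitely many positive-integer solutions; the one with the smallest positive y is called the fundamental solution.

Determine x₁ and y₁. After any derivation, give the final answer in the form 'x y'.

√255 → a₀=15, period (1,30); ℓ=2 even so k=1
a_0=15:  p_0=15·1+0=15,  q_0=15·0+1=1
a_1=1:  p_1=1·15+1=16,  q_1=1·1+0=1
→ (16, 1).  Check: 16²=256, 255·1²=255, difference 1.

16 1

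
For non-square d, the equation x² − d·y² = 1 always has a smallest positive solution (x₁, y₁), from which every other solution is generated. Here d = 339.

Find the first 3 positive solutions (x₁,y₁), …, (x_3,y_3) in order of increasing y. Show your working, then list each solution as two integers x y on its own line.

97970 5321
19196241799 1042596740
3761311617998090 204286405230279

d=339: √d = [18; 2,2,2,1,17,1,2,2,2,36] (ℓ=10, even), read p_9/q_9
i=0: a=18 ⇒ p=18, q=1
i=1: a=2 ⇒ p=37, q=2
i=2: a=2 ⇒ p=92, q=5
i=3: a=2 ⇒ p=221, q=12
…
i=7: a=2 ⇒ p=17252, q=937
i=8: a=2 ⇒ p=40359, q=2192
i=9: a=2 ⇒ p=97970, q=5321
fundamental: x₁=97970, y₁=5321  (since 9598120900 − 339·28313041 = 1)
(97970+5321√339)^2 = 19196241799 + 1042596740√339
(97970+5321√339)^3 = 3761311617998090 + 204286405230279√339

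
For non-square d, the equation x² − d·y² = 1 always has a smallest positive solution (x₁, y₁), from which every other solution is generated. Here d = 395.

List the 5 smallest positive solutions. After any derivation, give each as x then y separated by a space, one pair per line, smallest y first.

√395 = [19; 1,6,1,38, …], period ℓ=4 (even) → k=3
step 0: (19, 1)  from 19·(1,0) + (0,1)
…
step 2: (139, 7)  from 6·(20,1) + (19,1)
step 3: (159, 8)  from 1·(139,7) + (20,1)
→ (159, 8).  Check: 159²=25281, 395·8²=25280, difference 1.
n=2: (159,8)∘(159,8) = (159·159+395·8·8, 159·8+8·159) = (50561,2544)
n=3: (50561,2544)∘(159,8) = (159·50561+395·8·2544, 159·2544+8·50561) = (16078239,808984)
n=4: (16078239,808984)∘(159,8) = (159·16078239+395·8·808984, 159·808984+8·16078239) = (5112829441,257254368)
n=5: (5112829441,257254368)∘(159,8) = (159·5112829441+395·8·257254368, 159·257254368+8·5112829441) = (1625863683999,81806080040)

159 8
50561 2544
16078239 808984
5112829441 257254368
1625863683999 81806080040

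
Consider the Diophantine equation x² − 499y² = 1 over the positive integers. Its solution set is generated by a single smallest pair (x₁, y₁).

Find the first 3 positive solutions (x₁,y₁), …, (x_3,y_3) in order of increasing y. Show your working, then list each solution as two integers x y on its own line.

√499 = [22; 2,1,21,1,2,44, …], period ℓ=6 (even) → k=5
k=0  a_k=22  p_k/q_k = 22/1
k=1  a_k=2  p_k/q_k = 45/2
k=2  a_k=1  p_k/q_k = 67/3
k=3  a_k=21  p_k/q_k = 1452/65
k=4  a_k=1  p_k/q_k = 1519/68
k=5  a_k=2  p_k/q_k = 4490/201
→ (4490, 201).  Check: 4490²=20160100, 499·201²=20160099, difference 1.
(x_2, y_2) = (4490·4490 + 499·201·201, 4490·201 + 201·4490) = (40320199, 1804980)
(x_3, y_3) = (4490·40320199 + 499·201·1804980, 4490·1804980 + 201·40320199) = (362075382530, 16208720199)

4490 201
40320199 1804980
362075382530 16208720199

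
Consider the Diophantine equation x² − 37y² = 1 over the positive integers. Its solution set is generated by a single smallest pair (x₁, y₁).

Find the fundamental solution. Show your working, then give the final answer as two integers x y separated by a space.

73 12

√37 = [6; 12, …], period ℓ=1 (odd) → k=1
i=0: a=6 ⇒ p=6, q=1
i=1: a=12 ⇒ p=73, q=12
fundamental: x₁=73, y₁=12  (since 5329 − 37·144 = 1)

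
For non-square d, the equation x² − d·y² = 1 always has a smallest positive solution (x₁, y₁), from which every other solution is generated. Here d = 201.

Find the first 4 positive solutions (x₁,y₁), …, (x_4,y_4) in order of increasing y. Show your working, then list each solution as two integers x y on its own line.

515095 36332
530645718049 37428863080
546665912276384215 38558840456348868
563169756167477608732801 39722931849688611461840

[14; 5,1,1,1,2,…,1,5,28] for √201; ℓ=14 ⇒ convergent index 13
a_0=14:  p_0=14·1+0=14,  q_0=14·0+1=1
…
a_2=1:  p_2=1·71+14=85,  q_2=1·5+1=6
…
a_4=1:  p_4=1·156+85=241,  q_4=1·11+6=17
…
a_9=2:  p_9=2·8549+7670=24768,  q_9=2·603+541=1747
…
a_11=1:  p_11=1·33317+24768=58085,  q_11=1·2350+1747=4097
a_12=1:  p_12=1·58085+33317=91402,  q_12=1·4097+2350=6447
a_13=5:  p_13=5·91402+58085=515095,  q_13=5·6447+4097=36332
(x₁, y₁) = (515095, 36332);  515095² − 201·36332² = 1 ✓
(515095+36332√201)^2 = 530645718049 + 37428863080√201
(515095+36332√201)^3 = 546665912276384215 + 38558840456348868√201
(515095+36332√201)^4 = 563169756167477608732801 + 39722931849688611461840√201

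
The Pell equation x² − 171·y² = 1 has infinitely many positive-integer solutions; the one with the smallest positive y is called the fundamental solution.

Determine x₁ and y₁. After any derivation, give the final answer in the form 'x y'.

170 13

√171 → a₀=13, period (13,26); ℓ=2 even so k=1
step 0: (13, 1)  from 13·(1,0) + (0,1)
step 1: (170, 13)  from 13·(13,1) + (1,0)
(x₁, y₁) = (170, 13);  170² − 171·13² = 1 ✓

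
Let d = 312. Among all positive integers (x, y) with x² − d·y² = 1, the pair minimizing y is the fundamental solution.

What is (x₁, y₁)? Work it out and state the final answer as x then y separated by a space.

√312 → a₀=17, period (1,1,1,34); ℓ=4 even so k=3
step 0: (17, 1)  from 17·(1,0) + (0,1)
…
step 2: (35, 2)  from 1·(18,1) + (17,1)
step 3: (53, 3)  from 1·(35,2) + (18,1)
(x₁, y₁) = (53, 3);  53² − 312·3² = 1 ✓

53 3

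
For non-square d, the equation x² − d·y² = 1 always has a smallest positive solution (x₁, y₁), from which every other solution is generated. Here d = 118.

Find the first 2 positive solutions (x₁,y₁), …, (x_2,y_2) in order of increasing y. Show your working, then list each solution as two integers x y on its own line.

√118 → a₀=10, period (1,6,3,2,10,2,3,6,1,20); ℓ=10 even so k=9
i=0: a=10 ⇒ p=10, q=1
…
i=6: a=2 ⇒ p=12112, q=1115
i=7: a=3 ⇒ p=42115, q=3877
i=8: a=6 ⇒ p=264802, q=24377
i=9: a=1 ⇒ p=306917, q=28254
(x₁, y₁) = (306917, 28254);  306917² − 118·28254² = 1 ✓
n=2: (306917,28254)∘(306917,28254) = (306917·306917+118·28254·28254, 306917·28254+28254·306917) = (188396089777,17343265836)

306917 28254
188396089777 17343265836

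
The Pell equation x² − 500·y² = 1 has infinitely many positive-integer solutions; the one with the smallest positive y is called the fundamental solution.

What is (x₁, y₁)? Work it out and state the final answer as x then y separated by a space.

[22; 2,1,3,2,1,…,1,2,44] for √500; ℓ=14 ⇒ convergent index 13
i=0: a=22 ⇒ p=22, q=1
i=1: a=2 ⇒ p=45, q=2
i=2: a=1 ⇒ p=67, q=3
i=3: a=3 ⇒ p=246, q=11
…
i=5: a=1 ⇒ p=805, q=36
…
i=7: a=10 ⇒ p=14445, q=646
i=8: a=1 ⇒ p=15809, q=707
i=9: a=1 ⇒ p=30254, q=1353
i=10: a=2 ⇒ p=76317, q=3413
i=11: a=3 ⇒ p=259205, q=11592
i=12: a=1 ⇒ p=335522, q=15005
i=13: a=2 ⇒ p=930249, q=41602
(x₁, y₁) = (930249, 41602);  930249² − 500·41602² = 1 ✓

930249 41602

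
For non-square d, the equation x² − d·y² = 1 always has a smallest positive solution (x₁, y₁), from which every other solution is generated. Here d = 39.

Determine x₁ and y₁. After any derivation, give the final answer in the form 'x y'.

d=39: √d = [6; 4,12] (ℓ=2, even), read p_1/q_1
i=0: a=6 ⇒ p=6, q=1
i=1: a=4 ⇒ p=25, q=4
fundamental: x₁=25, y₁=4  (since 625 − 39·16 = 1)

25 4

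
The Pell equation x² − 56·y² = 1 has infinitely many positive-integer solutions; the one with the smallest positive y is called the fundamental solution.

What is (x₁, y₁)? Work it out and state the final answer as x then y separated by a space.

15 2

√56 → a₀=7, period (2,14); ℓ=2 even so k=1
i=0: a=7 ⇒ p=7, q=1
i=1: a=2 ⇒ p=15, q=2
→ (15, 2).  Check: 15²=225, 56·2²=224, difference 1.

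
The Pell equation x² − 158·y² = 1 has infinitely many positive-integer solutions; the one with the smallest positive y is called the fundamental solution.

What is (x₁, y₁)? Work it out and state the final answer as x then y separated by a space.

7743 616

√158 = [12; 1,1,3,12,3,1,1,24, …], period ℓ=8 (even) → k=7
k=0  a_k=12  p_k/q_k = 12/1
k=1  a_k=1  p_k/q_k = 13/1
…
k=3  a_k=3  p_k/q_k = 88/7
k=4  a_k=12  p_k/q_k = 1081/86
k=5  a_k=3  p_k/q_k = 3331/265
k=6  a_k=1  p_k/q_k = 4412/351
k=7  a_k=1  p_k/q_k = 7743/616
(x₁, y₁) = (7743, 616);  7743² − 158·616² = 1 ✓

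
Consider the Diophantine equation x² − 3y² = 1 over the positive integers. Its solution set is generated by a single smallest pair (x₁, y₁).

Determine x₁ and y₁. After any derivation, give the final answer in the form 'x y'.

d=3: √d = [1; 1,2] (ℓ=2, even), read p_1/q_1
step 0: (1, 1)  from 1·(1,0) + (0,1)
step 1: (2, 1)  from 1·(1,1) + (1,0)
→ (2, 1).  Check: 2²=4, 3·1²=3, difference 1.

2 1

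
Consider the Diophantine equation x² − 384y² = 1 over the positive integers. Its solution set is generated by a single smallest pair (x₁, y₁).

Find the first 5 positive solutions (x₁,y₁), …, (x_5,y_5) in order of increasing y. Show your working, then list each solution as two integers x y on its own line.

4801 245
46099201 2352490
442644523201 22588608735
4250272665676801 216895818720980
40811117693184120001 2082633628770241225

√384 → a₀=19, period (1,1,2,9,2,1,1,38); ℓ=8 even so k=7
step 0: (19, 1)  from 19·(1,0) + (0,1)
…
step 3: (98, 5)  from 2·(39,2) + (20,1)
…
step 6: (2861, 146)  from 1·(1940,99) + (921,47)
step 7: (4801, 245)  from 1·(2861,146) + (1940,99)
fundamental: x₁=4801, y₁=245  (since 23049601 − 384·60025 = 1)
k=2:  x_2 = 4801·4801+384·245·245 = 46099201,  y_2 = 4801·245+245·4801 = 2352490
k=3:  x_3 = 4801·46099201+384·245·2352490 = 442644523201,  y_3 = 4801·2352490+245·46099201 = 22588608735
k=4:  x_4 = 4801·442644523201+384·245·22588608735 = 4250272665676801,  y_4 = 4801·22588608735+245·442644523201 = 216895818720980
k=5:  x_5 = 4801·4250272665676801+384·245·216895818720980 = 40811117693184120001,  y_5 = 4801·216895818720980+245·4250272665676801 = 2082633628770241225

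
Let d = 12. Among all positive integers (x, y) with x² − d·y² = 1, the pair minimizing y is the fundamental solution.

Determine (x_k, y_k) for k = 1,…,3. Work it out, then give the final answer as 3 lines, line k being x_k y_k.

7 2
97 28
1351 390

[3; 2,6] for √12; ℓ=2 ⇒ convergent index 1
a_0=3:  p_0=3·1+0=3,  q_0=3·0+1=1
a_1=2:  p_1=2·3+1=7,  q_1=2·1+0=2
(x₁, y₁) = (7, 2);  7² − 12·2² = 1 ✓
n=2: (7,2)∘(7,2) = (7·7+12·2·2, 7·2+2·7) = (97,28)
n=3: (97,28)∘(7,2) = (7·97+12·2·28, 7·28+2·97) = (1351,390)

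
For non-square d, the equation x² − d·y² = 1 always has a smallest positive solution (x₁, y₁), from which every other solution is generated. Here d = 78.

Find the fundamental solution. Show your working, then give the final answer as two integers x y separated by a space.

d=78: √d = [8; 1,4,1,16] (ℓ=4, even), read p_3/q_3
a_0=8:  p_0=8·1+0=8,  q_0=8·0+1=1
…
a_2=4:  p_2=4·9+8=44,  q_2=4·1+1=5
a_3=1:  p_3=1·44+9=53,  q_3=1·5+1=6
fundamental: x₁=53, y₁=6  (since 2809 − 78·36 = 1)

53 6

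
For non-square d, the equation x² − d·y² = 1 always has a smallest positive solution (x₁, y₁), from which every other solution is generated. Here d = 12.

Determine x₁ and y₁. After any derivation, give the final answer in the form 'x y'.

[3; 2,6] for √12; ℓ=2 ⇒ convergent index 1
i=0: a=3 ⇒ p=3, q=1
i=1: a=2 ⇒ p=7, q=2
fundamental: x₁=7, y₁=2  (since 49 − 12·4 = 1)

7 2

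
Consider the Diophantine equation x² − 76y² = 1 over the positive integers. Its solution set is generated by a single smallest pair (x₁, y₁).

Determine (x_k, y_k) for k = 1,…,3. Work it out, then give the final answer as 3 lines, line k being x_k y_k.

57799 6630
6681448801 766414740
772362118440199 88596011107890

d=76: √d = [8; 1,2,1,1,5,4,5,1,1,2,1,16] (ℓ=12, even), read p_11/q_11
i=0: a=8 ⇒ p=8, q=1
…
i=2: a=2 ⇒ p=26, q=3
i=3: a=1 ⇒ p=35, q=4
…
i=5: a=5 ⇒ p=340, q=39
i=6: a=4 ⇒ p=1421, q=163
i=7: a=5 ⇒ p=7445, q=854
…
i=10: a=2 ⇒ p=41488, q=4759
i=11: a=1 ⇒ p=57799, q=6630
(x₁, y₁) = (57799, 6630);  57799² − 76·6630² = 1 ✓
k=2:  x_2 = 57799·57799+76·6630·6630 = 6681448801,  y_2 = 57799·6630+6630·57799 = 766414740
k=3:  x_3 = 57799·6681448801+76·6630·766414740 = 772362118440199,  y_3 = 57799·766414740+6630·6681448801 = 88596011107890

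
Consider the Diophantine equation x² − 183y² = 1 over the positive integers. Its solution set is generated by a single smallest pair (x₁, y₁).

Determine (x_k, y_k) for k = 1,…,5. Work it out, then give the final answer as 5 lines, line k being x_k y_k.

487 36
474337 35064
462003751 34152300
449991179137 33264305136
438290946475687 32399399050164

√183 → a₀=13, period (1,1,8,1,1,26); ℓ=6 even so k=5
k=0  a_k=13  p_k/q_k = 13/1
k=1  a_k=1  p_k/q_k = 14/1
k=2  a_k=1  p_k/q_k = 27/2
k=3  a_k=8  p_k/q_k = 230/17
k=4  a_k=1  p_k/q_k = 257/19
k=5  a_k=1  p_k/q_k = 487/36
fundamental: x₁=487, y₁=36  (since 237169 − 183·1296 = 1)
(x_2, y_2) = (487·487 + 183·36·36, 487·36 + 36·487) = (474337, 35064)
(x_3, y_3) = (487·474337 + 183·36·35064, 487·35064 + 36·474337) = (462003751, 34152300)
(x_4, y_4) = (487·462003751 + 183·36·34152300, 487·34152300 + 36·462003751) = (449991179137, 33264305136)
(x_5, y_5) = (487·449991179137 + 183·36·33264305136, 487·33264305136 + 36·449991179137) = (438290946475687, 32399399050164)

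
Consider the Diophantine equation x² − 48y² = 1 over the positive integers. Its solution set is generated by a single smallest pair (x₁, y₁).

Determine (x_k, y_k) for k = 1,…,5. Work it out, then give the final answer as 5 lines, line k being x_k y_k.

√48 → a₀=6, period (1,12); ℓ=2 even so k=1
step 0: (6, 1)  from 6·(1,0) + (0,1)
step 1: (7, 1)  from 1·(6,1) + (1,0)
→ (7, 1).  Check: 7²=49, 48·1²=48, difference 1.
k=2:  x_2 = 7·7+48·1·1 = 97,  y_2 = 7·1+1·7 = 14
k=3:  x_3 = 7·97+48·1·14 = 1351,  y_3 = 7·14+1·97 = 195
k=4:  x_4 = 7·1351+48·1·195 = 18817,  y_4 = 7·195+1·1351 = 2716
k=5:  x_5 = 7·18817+48·1·2716 = 262087,  y_5 = 7·2716+1·18817 = 37829

7 1
97 14
1351 195
18817 2716
262087 37829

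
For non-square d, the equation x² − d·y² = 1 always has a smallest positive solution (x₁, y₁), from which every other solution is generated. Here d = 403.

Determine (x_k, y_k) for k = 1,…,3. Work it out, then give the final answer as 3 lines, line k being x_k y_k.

[20; 13,2,1,3,1,3,1,2,13,40] for √403; ℓ=10 ⇒ convergent index 9
k=0  a_k=20  p_k/q_k = 20/1
k=1  a_k=13  p_k/q_k = 261/13
…
k=3  a_k=1  p_k/q_k = 803/40
k=4  a_k=3  p_k/q_k = 2951/147
k=5  a_k=1  p_k/q_k = 3754/187
k=6  a_k=3  p_k/q_k = 14213/708
…
k=8  a_k=2  p_k/q_k = 50147/2498
k=9  a_k=13  p_k/q_k = 669878/33369
fundamental: x₁=669878, y₁=33369  (since 448736534884 − 403·1113490161 = 1)
(x_2, y_2) = (669878·669878 + 403·33369·33369, 669878·33369 + 33369·669878) = (897473069767, 44706317964)
(x_3, y_3) = (669878·897473069767 + 403·33369·44706317964, 669878·44706317964 + 33369·897473069767) = (1202394930058086974, 59895557730143415)

669878 33369
897473069767 44706317964
1202394930058086974 59895557730143415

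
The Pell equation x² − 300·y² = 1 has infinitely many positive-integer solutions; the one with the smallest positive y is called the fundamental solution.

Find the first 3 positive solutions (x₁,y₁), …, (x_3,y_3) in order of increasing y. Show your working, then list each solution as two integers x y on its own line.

1351 78
3650401 210756
9863382151 569462634

√300 → a₀=17, period (3,8,3,34); ℓ=4 even so k=3
k=0  a_k=17  p_k/q_k = 17/1
k=1  a_k=3  p_k/q_k = 52/3
k=2  a_k=8  p_k/q_k = 433/25
k=3  a_k=3  p_k/q_k = 1351/78
(x₁, y₁) = (1351, 78);  1351² − 300·78² = 1 ✓
k=2:  x_2 = 1351·1351+300·78·78 = 3650401,  y_2 = 1351·78+78·1351 = 210756
k=3:  x_3 = 1351·3650401+300·78·210756 = 9863382151,  y_3 = 1351·210756+78·3650401 = 569462634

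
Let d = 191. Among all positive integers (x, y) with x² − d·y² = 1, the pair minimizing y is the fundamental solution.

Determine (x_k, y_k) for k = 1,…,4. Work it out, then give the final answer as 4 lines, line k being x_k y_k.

[13; 1,4,1,1,3,…,4,1,26] for √191; ℓ=16 ⇒ convergent index 15
i=0: a=13 ⇒ p=13, q=1
i=1: a=1 ⇒ p=14, q=1
i=2: a=4 ⇒ p=69, q=5
…
i=7: a=2 ⇒ p=2999, q=217
…
i=9: a=2 ⇒ p=83433, q=6037
…
i=11: a=3 ⇒ p=704682, q=50989
…
i=14: a=4 ⇒ p=7377553, q=533821
i=15: a=1 ⇒ p=8994000, q=650783
fundamental: x₁=8994000, y₁=650783  (since 80892036000000 − 191·423518513089 = 1)
k=2:  x_2 = 8994000·8994000+191·650783·650783 = 161784071999999,  y_2 = 8994000·650783+650783·8994000 = 11706284604000
k=3:  x_3 = 8994000·161784071999999+191·650783·11706284604000 = 2910171887135973018000,  y_3 = 8994000·11706284604000+650783·161784071999999 = 210572647456751349217
k=4:  x_4 = 8994000·2910171887135973018000+191·650783·210572647456751349217 = 52348171905801720863712000001,  y_4 = 8994000·210572647456751349217+650783·2910171887135973018000 = 3787780782452031563430792000

8994000 650783
161784071999999 11706284604000
2910171887135973018000 210572647456751349217
52348171905801720863712000001 3787780782452031563430792000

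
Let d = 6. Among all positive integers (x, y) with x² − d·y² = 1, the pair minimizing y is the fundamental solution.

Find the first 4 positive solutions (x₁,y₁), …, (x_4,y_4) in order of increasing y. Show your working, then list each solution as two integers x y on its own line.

5 2
49 20
485 198
4801 1960

√6 = [2; 2,4, …], period ℓ=2 (even) → k=1
a_0=2:  p_0=2·1+0=2,  q_0=2·0+1=1
a_1=2:  p_1=2·2+1=5,  q_1=2·1+0=2
fundamental: x₁=5, y₁=2  (since 25 − 6·4 = 1)
(x_2, y_2) = (5·5 + 6·2·2, 5·2 + 2·5) = (49, 20)
(x_3, y_3) = (5·49 + 6·2·20, 5·20 + 2·49) = (485, 198)
(x_4, y_4) = (5·485 + 6·2·198, 5·198 + 2·485) = (4801, 1960)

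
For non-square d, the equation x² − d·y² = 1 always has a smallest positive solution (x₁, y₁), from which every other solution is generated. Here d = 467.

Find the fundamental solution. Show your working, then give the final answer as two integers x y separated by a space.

√467 = [21; 1,1,1,1,3,…,1,1,42, …], period ℓ=14 (even) → k=13
step 0: (21, 1)  from 21·(1,0) + (0,1)
step 1: (22, 1)  from 1·(21,1) + (1,0)
step 2: (43, 2)  from 1·(22,1) + (21,1)
…
step 6: (1275, 59)  from 3·(389,18) + (108,5)
…
step 10: (358232, 16577)  from 1·(275465,12747) + (82767,3830)
step 11: (633697, 29324)  from 1·(358232,16577) + (275465,12747)
step 12: (991929, 45901)  from 1·(633697,29324) + (358232,16577)
step 13: (1625626, 75225)  from 1·(991929,45901) + (633697,29324)
→ (1625626, 75225).  Check: 1625626²=2642659891876, 467·75225²=2642659891875, difference 1.

1625626 75225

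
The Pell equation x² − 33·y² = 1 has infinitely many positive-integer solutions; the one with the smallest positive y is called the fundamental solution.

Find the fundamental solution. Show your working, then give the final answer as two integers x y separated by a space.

d=33: √d = [5; 1,2,1,10] (ℓ=4, even), read p_3/q_3
k=0  a_k=5  p_k/q_k = 5/1
…
k=2  a_k=2  p_k/q_k = 17/3
k=3  a_k=1  p_k/q_k = 23/4
fundamental: x₁=23, y₁=4  (since 529 − 33·16 = 1)

23 4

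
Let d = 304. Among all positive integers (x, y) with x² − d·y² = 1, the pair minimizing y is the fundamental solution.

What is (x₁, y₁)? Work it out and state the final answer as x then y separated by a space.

57799 3315

[17; 2,3,2,1,1,1,1,1,2,3,2,34] for √304; ℓ=12 ⇒ convergent index 11
step 0: (17, 1)  from 17·(1,0) + (0,1)
…
step 2: (122, 7)  from 3·(35,2) + (17,1)
step 3: (279, 16)  from 2·(122,7) + (35,2)
…
step 6: (1081, 62)  from 1·(680,39) + (401,23)
step 7: (1761, 101)  from 1·(1081,62) + (680,39)
step 8: (2842, 163)  from 1·(1761,101) + (1081,62)
…
step 10: (25177, 1444)  from 3·(7445,427) + (2842,163)
step 11: (57799, 3315)  from 2·(25177,1444) + (7445,427)
fundamental: x₁=57799, y₁=3315  (since 3340724401 − 304·10989225 = 1)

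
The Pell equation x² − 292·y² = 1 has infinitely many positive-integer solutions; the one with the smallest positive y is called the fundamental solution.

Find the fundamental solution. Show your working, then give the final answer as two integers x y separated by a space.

√292 = [17; 11,2,1,3,8,3,1,2,11,34, …], period ℓ=10 (even) → k=9
i=0: a=17 ⇒ p=17, q=1
i=1: a=11 ⇒ p=188, q=11
…
i=3: a=1 ⇒ p=581, q=34
…
i=6: a=3 ⇒ p=55143, q=3227
i=7: a=1 ⇒ p=72812, q=4261
i=8: a=2 ⇒ p=200767, q=11749
i=9: a=11 ⇒ p=2281249, q=133500
fundamental: x₁=2281249, y₁=133500  (since 5204097000001 − 292·17822250000 = 1)

2281249 133500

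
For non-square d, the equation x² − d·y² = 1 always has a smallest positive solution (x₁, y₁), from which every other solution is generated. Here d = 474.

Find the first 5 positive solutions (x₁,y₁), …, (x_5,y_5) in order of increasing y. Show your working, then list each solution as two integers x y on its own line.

193549 8890
74922430801 3441301220
29002323118011949 1332120819650670
11226741274261267003201 515661305041693754440
4345849093754985611287088749 199611459857697448136564450

√474 → a₀=21, period (1,3,2,1,1,…,3,1,42); ℓ=14 even so k=13
a_0=21:  p_0=21·1+0=21,  q_0=21·0+1=1
a_1=1:  p_1=1·21+1=22,  q_1=1·1+0=1
…
a_7=6:  p_7=6·762+479=5051,  q_7=6·35+22=232
a_8=1:  p_8=1·5051+762=5813,  q_8=1·232+35=267
a_9=1:  p_9=1·5813+5051=10864,  q_9=1·267+232=499
a_10=1:  p_10=1·10864+5813=16677,  q_10=1·499+267=766
…
a_12=3:  p_12=3·44218+16677=149331,  q_12=3·2031+766=6859
a_13=1:  p_13=1·149331+44218=193549,  q_13=1·6859+2031=8890
(x₁, y₁) = (193549, 8890);  193549² − 474·8890² = 1 ✓
k=2:  x_2 = 193549·193549+474·8890·8890 = 74922430801,  y_2 = 193549·8890+8890·193549 = 3441301220
k=3:  x_3 = 193549·74922430801+474·8890·3441301220 = 29002323118011949,  y_3 = 193549·3441301220+8890·74922430801 = 1332120819650670
k=4:  x_4 = 193549·29002323118011949+474·8890·1332120819650670 = 11226741274261267003201,  y_4 = 193549·1332120819650670+8890·29002323118011949 = 515661305041693754440
k=5:  x_5 = 193549·11226741274261267003201+474·8890·515661305041693754440 = 4345849093754985611287088749,  y_5 = 193549·515661305041693754440+8890·11226741274261267003201 = 199611459857697448136564450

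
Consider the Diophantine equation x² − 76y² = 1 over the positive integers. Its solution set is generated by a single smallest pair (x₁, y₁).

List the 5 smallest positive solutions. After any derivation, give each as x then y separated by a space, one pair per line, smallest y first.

57799 6630
6681448801 766414740
772362118440199 88596011107890
89283516160768675201 10241521691283453480
10320995900380175197444999 1183899424380388644273150

√76 → a₀=8, period (1,2,1,1,5,4,5,1,1,2,1,16); ℓ=12 even so k=11
k=0  a_k=8  p_k/q_k = 8/1
…
k=2  a_k=2  p_k/q_k = 26/3
…
k=5  a_k=5  p_k/q_k = 340/39
k=6  a_k=4  p_k/q_k = 1421/163
…
k=9  a_k=1  p_k/q_k = 16311/1871
k=10  a_k=2  p_k/q_k = 41488/4759
k=11  a_k=1  p_k/q_k = 57799/6630
(x₁, y₁) = (57799, 6630);  57799² − 76·6630² = 1 ✓
(57799+6630√76)^2 = 6681448801 + 766414740√76
(57799+6630√76)^3 = 772362118440199 + 88596011107890√76
(57799+6630√76)^4 = 89283516160768675201 + 10241521691283453480√76
(57799+6630√76)^5 = 10320995900380175197444999 + 1183899424380388644273150√76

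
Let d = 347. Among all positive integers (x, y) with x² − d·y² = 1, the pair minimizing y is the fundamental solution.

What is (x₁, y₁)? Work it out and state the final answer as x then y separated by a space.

641602 34443

√347 = [18; 1,1,1,2,4,…,1,1,36, …], period ℓ=14 (even) → k=13
a_0=18:  p_0=18·1+0=18,  q_0=18·0+1=1
a_1=1:  p_1=1·18+1=19,  q_1=1·1+0=1
…
a_5=4:  p_5=4·149+56=652,  q_5=4·8+3=35
a_6=1:  p_6=1·652+149=801,  q_6=1·35+8=43
a_7=17:  p_7=17·801+652=14269,  q_7=17·43+35=766
a_8=1:  p_8=1·14269+801=15070,  q_8=1·766+43=809
a_9=4:  p_9=4·15070+14269=74549,  q_9=4·809+766=4002
a_10=2:  p_10=2·74549+15070=164168,  q_10=2·4002+809=8813
a_11=1:  p_11=1·164168+74549=238717,  q_11=1·8813+4002=12815
a_12=1:  p_12=1·238717+164168=402885,  q_12=1·12815+8813=21628
a_13=1:  p_13=1·402885+238717=641602,  q_13=1·21628+12815=34443
→ (641602, 34443).  Check: 641602²=411653126404, 347·34443²=411653126403, difference 1.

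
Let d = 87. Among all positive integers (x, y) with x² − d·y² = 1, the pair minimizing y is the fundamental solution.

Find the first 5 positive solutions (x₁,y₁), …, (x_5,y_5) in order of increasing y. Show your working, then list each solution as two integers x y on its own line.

28 3
1567 168
87724 9405
4910977 526512
274926988 29475267

d=87: √d = [9; 3,18] (ℓ=2, even), read p_1/q_1
i=0: a=9 ⇒ p=9, q=1
i=1: a=3 ⇒ p=28, q=3
fundamental: x₁=28, y₁=3  (since 784 − 87·9 = 1)
(28+3√87)^2 = 1567 + 168√87
(28+3√87)^3 = 87724 + 9405√87
(28+3√87)^4 = 4910977 + 526512√87
(28+3√87)^5 = 274926988 + 29475267√87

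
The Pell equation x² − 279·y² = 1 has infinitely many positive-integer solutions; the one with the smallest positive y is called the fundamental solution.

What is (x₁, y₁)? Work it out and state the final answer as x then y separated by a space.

1520 91

d=279: √d = [16; 1,2,2,1,2,2,1,32] (ℓ=8, even), read p_7/q_7
step 0: (16, 1)  from 16·(1,0) + (0,1)
…
step 2: (50, 3)  from 2·(17,1) + (16,1)
…
step 6: (1069, 64)  from 2·(451,27) + (167,10)
step 7: (1520, 91)  from 1·(1069,64) + (451,27)
fundamental: x₁=1520, y₁=91  (since 2310400 − 279·8281 = 1)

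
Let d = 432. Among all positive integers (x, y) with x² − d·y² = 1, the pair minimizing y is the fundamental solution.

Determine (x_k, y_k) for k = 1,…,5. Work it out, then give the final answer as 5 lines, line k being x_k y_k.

1351 65
3650401 175630
9863382151 474552195
26650854921601 1282239855260
72010600134783751 3464611614360325

√432 = [20; 1,3,1,1,1,3,1,40, …], period ℓ=8 (even) → k=7
step 0: (20, 1)  from 20·(1,0) + (0,1)
step 1: (21, 1)  from 1·(20,1) + (1,0)
step 2: (83, 4)  from 3·(21,1) + (20,1)
…
step 5: (291, 14)  from 1·(187,9) + (104,5)
step 6: (1060, 51)  from 3·(291,14) + (187,9)
step 7: (1351, 65)  from 1·(1060,51) + (291,14)
(x₁, y₁) = (1351, 65);  1351² − 432·65² = 1 ✓
(1351+65√432)^2 = 3650401 + 175630√432
(1351+65√432)^3 = 9863382151 + 474552195√432
(1351+65√432)^4 = 26650854921601 + 1282239855260√432
(1351+65√432)^5 = 72010600134783751 + 3464611614360325√432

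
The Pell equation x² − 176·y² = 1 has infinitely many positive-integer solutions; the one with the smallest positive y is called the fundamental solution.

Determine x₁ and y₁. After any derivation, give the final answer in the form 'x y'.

√176 → a₀=13, period (3,1,3,26); ℓ=4 even so k=3
step 0: (13, 1)  from 13·(1,0) + (0,1)
…
step 2: (53, 4)  from 1·(40,3) + (13,1)
step 3: (199, 15)  from 3·(53,4) + (40,3)
fundamental: x₁=199, y₁=15  (since 39601 − 176·225 = 1)

199 15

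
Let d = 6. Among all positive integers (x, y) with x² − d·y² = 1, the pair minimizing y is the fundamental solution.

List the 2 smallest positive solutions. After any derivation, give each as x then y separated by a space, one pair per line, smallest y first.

d=6: √d = [2; 2,4] (ℓ=2, even), read p_1/q_1
step 0: (2, 1)  from 2·(1,0) + (0,1)
step 1: (5, 2)  from 2·(2,1) + (1,0)
fundamental: x₁=5, y₁=2  (since 25 − 6·4 = 1)
n=2: (5,2)∘(5,2) = (5·5+6·2·2, 5·2+2·5) = (49,20)

5 2
49 20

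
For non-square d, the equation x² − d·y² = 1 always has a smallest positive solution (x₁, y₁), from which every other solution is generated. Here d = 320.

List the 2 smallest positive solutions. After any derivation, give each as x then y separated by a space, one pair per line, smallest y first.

[17; 1,7,1,34] for √320; ℓ=4 ⇒ convergent index 3
step 0: (17, 1)  from 17·(1,0) + (0,1)
…
step 2: (143, 8)  from 7·(18,1) + (17,1)
step 3: (161, 9)  from 1·(143,8) + (18,1)
(x₁, y₁) = (161, 9);  161² − 320·9² = 1 ✓
(161+9√320)^2 = 51841 + 2898√320

161 9
51841 2898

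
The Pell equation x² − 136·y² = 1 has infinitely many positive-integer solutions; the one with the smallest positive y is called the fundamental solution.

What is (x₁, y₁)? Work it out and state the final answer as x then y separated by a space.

√136 = [11; 1,1,1,22, …], period ℓ=4 (even) → k=3
k=0  a_k=11  p_k/q_k = 11/1
…
k=2  a_k=1  p_k/q_k = 23/2
k=3  a_k=1  p_k/q_k = 35/3
fundamental: x₁=35, y₁=3  (since 1225 − 136·9 = 1)

35 3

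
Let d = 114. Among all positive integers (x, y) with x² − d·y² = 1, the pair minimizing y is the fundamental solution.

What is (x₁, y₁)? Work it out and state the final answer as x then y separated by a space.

1025 96

√114 → a₀=10, period (1,2,10,2,1,20); ℓ=6 even so k=5
k=0  a_k=10  p_k/q_k = 10/1
k=1  a_k=1  p_k/q_k = 11/1
k=2  a_k=2  p_k/q_k = 32/3
…
k=4  a_k=2  p_k/q_k = 694/65
k=5  a_k=1  p_k/q_k = 1025/96
fundamental: x₁=1025, y₁=96  (since 1050625 − 114·9216 = 1)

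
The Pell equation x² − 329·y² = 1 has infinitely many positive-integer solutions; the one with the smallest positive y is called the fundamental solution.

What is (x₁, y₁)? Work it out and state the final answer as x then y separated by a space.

2376415 131016

[18; 7,4,2,1,1,4,1,1,2,4,7,36] for √329; ℓ=12 ⇒ convergent index 11
step 0: (18, 1)  from 18·(1,0) + (0,1)
…
step 5: (2884, 159)  from 1·(1705,94) + (1179,65)
step 6: (13241, 730)  from 4·(2884,159) + (1705,94)
step 7: (16125, 889)  from 1·(13241,730) + (2884,159)
…
step 9: (74857, 4127)  from 2·(29366,1619) + (16125,889)
step 10: (328794, 18127)  from 4·(74857,4127) + (29366,1619)
step 11: (2376415, 131016)  from 7·(328794,18127) + (74857,4127)
fundamental: x₁=2376415, y₁=131016  (since 5647348252225 − 329·17165192256 = 1)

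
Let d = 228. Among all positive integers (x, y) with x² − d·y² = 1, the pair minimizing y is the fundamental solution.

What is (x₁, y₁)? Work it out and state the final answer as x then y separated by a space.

√228 → a₀=15, period (10,30); ℓ=2 even so k=1
k=0  a_k=15  p_k/q_k = 15/1
k=1  a_k=10  p_k/q_k = 151/10
→ (151, 10).  Check: 151²=22801, 228·10²=22800, difference 1.

151 10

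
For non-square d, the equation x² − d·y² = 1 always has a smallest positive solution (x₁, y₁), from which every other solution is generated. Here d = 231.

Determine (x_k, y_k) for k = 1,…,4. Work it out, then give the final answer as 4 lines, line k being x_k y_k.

76 5
11551 760
1755676 115515
266851201 17557520

[15; 5,30] for √231; ℓ=2 ⇒ convergent index 1
a_0=15:  p_0=15·1+0=15,  q_0=15·0+1=1
a_1=5:  p_1=5·15+1=76,  q_1=5·1+0=5
→ (76, 5).  Check: 76²=5776, 231·5²=5775, difference 1.
(76+5√231)^2 = 11551 + 760√231
(76+5√231)^3 = 1755676 + 115515√231
(76+5√231)^4 = 266851201 + 17557520√231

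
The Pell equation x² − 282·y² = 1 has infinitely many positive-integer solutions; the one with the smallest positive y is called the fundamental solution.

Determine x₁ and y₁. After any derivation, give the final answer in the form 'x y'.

2351 140

d=282: √d = [16; 1,3,1,4,1,3,1,32] (ℓ=8, even), read p_7/q_7
i=0: a=16 ⇒ p=16, q=1
i=1: a=1 ⇒ p=17, q=1
…
i=6: a=3 ⇒ p=1864, q=111
i=7: a=1 ⇒ p=2351, q=140
→ (2351, 140).  Check: 2351²=5527201, 282·140²=5527200, difference 1.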